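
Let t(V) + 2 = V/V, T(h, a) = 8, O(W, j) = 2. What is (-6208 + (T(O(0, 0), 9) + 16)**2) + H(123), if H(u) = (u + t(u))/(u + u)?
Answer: -692675/123 ≈ -5631.5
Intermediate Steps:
t(V) = -1 (t(V) = -2 + V/V = -2 + 1 = -1)
H(u) = (-1 + u)/(2*u) (H(u) = (u - 1)/(u + u) = (-1 + u)/((2*u)) = (-1 + u)*(1/(2*u)) = (-1 + u)/(2*u))
(-6208 + (T(O(0, 0), 9) + 16)**2) + H(123) = (-6208 + (8 + 16)**2) + (1/2)*(-1 + 123)/123 = (-6208 + 24**2) + (1/2)*(1/123)*122 = (-6208 + 576) + 61/123 = -5632 + 61/123 = -692675/123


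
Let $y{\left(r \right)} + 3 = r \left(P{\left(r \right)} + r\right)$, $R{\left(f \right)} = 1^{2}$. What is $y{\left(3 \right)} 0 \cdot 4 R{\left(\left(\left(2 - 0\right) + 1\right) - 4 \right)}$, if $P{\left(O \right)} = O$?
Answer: $0$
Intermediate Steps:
$R{\left(f \right)} = 1$
$y{\left(r \right)} = -3 + 2 r^{2}$ ($y{\left(r \right)} = -3 + r \left(r + r\right) = -3 + r 2 r = -3 + 2 r^{2}$)
$y{\left(3 \right)} 0 \cdot 4 R{\left(\left(\left(2 - 0\right) + 1\right) - 4 \right)} = \left(-3 + 2 \cdot 3^{2}\right) 0 \cdot 4 \cdot 1 = \left(-3 + 2 \cdot 9\right) 0 \cdot 1 = \left(-3 + 18\right) 0 \cdot 1 = 15 \cdot 0 \cdot 1 = 0 \cdot 1 = 0$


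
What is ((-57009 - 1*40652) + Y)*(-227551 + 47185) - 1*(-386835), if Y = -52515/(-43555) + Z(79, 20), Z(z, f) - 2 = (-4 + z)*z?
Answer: 144131021379471/8711 ≈ 1.6546e+10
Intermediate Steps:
Z(z, f) = 2 + z*(-4 + z) (Z(z, f) = 2 + (-4 + z)*z = 2 + z*(-4 + z))
Y = 51640600/8711 (Y = -52515/(-43555) + (2 + 79² - 4*79) = -52515*(-1/43555) + (2 + 6241 - 316) = 10503/8711 + 5927 = 51640600/8711 ≈ 5928.2)
((-57009 - 1*40652) + Y)*(-227551 + 47185) - 1*(-386835) = ((-57009 - 1*40652) + 51640600/8711)*(-227551 + 47185) - 1*(-386835) = ((-57009 - 40652) + 51640600/8711)*(-180366) + 386835 = (-97661 + 51640600/8711)*(-180366) + 386835 = -799084371/8711*(-180366) + 386835 = 144127651659786/8711 + 386835 = 144131021379471/8711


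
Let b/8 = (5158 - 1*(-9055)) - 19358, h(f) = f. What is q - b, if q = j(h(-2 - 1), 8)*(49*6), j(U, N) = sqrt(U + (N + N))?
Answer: 41160 + 294*sqrt(13) ≈ 42220.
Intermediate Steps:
j(U, N) = sqrt(U + 2*N)
b = -41160 (b = 8*((5158 - 1*(-9055)) - 19358) = 8*((5158 + 9055) - 19358) = 8*(14213 - 19358) = 8*(-5145) = -41160)
q = 294*sqrt(13) (q = sqrt((-2 - 1) + 2*8)*(49*6) = sqrt(-3 + 16)*294 = sqrt(13)*294 = 294*sqrt(13) ≈ 1060.0)
q - b = 294*sqrt(13) - 1*(-41160) = 294*sqrt(13) + 41160 = 41160 + 294*sqrt(13)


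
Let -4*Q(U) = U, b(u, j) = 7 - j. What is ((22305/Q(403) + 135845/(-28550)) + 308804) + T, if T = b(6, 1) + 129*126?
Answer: 747494127013/2301130 ≈ 3.2484e+5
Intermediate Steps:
Q(U) = -U/4
T = 16260 (T = (7 - 1*1) + 129*126 = (7 - 1) + 16254 = 6 + 16254 = 16260)
((22305/Q(403) + 135845/(-28550)) + 308804) + T = ((22305/((-¼*403)) + 135845/(-28550)) + 308804) + 16260 = ((22305/(-403/4) + 135845*(-1/28550)) + 308804) + 16260 = ((22305*(-4/403) - 27169/5710) + 308804) + 16260 = ((-89220/403 - 27169/5710) + 308804) + 16260 = (-520395307/2301130 + 308804) + 16260 = 710077753213/2301130 + 16260 = 747494127013/2301130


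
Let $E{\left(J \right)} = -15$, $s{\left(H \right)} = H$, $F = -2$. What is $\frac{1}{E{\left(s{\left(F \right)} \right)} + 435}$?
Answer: $\frac{1}{420} \approx 0.002381$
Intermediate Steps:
$\frac{1}{E{\left(s{\left(F \right)} \right)} + 435} = \frac{1}{-15 + 435} = \frac{1}{420}$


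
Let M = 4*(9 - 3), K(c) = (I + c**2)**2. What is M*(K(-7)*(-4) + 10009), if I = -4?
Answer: 45816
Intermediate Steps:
K(c) = (-4 + c**2)**2
M = 24 (M = 4*6 = 24)
M*(K(-7)*(-4) + 10009) = 24*((-4 + (-7)**2)**2*(-4) + 10009) = 24*((-4 + 49)**2*(-4) + 10009) = 24*(45**2*(-4) + 10009) = 24*(2025*(-4) + 10009) = 24*(-8100 + 10009) = 24*1909 = 45816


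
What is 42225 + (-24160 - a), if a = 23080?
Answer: -5015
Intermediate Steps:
42225 + (-24160 - a) = 42225 + (-24160 - 1*23080) = 42225 + (-24160 - 23080) = 42225 - 47240 = -5015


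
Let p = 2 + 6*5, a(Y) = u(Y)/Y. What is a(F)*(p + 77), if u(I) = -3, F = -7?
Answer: 327/7 ≈ 46.714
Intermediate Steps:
a(Y) = -3/Y
p = 32 (p = 2 + 30 = 32)
a(F)*(p + 77) = (-3/(-7))*(32 + 77) = -3*(-1/7)*109 = (3/7)*109 = 327/7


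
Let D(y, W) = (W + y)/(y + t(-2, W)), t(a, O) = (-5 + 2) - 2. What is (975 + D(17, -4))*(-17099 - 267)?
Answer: -101703979/6 ≈ -1.6951e+7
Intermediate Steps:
t(a, O) = -5 (t(a, O) = -3 - 2 = -5)
D(y, W) = (W + y)/(-5 + y) (D(y, W) = (W + y)/(y - 5) = (W + y)/(-5 + y))
(975 + D(17, -4))*(-17099 - 267) = (975 + (-4 + 17)/(-5 + 17))*(-17099 - 267) = (975 + 13/12)*(-17366) = (11713/12)*(-17366) = -101703979/6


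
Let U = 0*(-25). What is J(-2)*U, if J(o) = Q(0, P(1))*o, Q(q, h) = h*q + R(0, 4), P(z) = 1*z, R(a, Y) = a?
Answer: 0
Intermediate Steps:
P(z) = z
U = 0
Q(q, h) = h*q (Q(q, h) = h*q + 0 = h*q)
J(o) = 0 (J(o) = (1*0)*o = 0*o = 0)
J(-2)*U = 0*0 = 0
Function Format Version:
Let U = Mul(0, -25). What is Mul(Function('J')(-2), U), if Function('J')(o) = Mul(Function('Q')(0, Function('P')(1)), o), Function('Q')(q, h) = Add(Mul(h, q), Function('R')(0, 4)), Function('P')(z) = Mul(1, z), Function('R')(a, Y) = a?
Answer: 0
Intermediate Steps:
Function('P')(z) = z
U = 0
Function('Q')(q, h) = Mul(h, q) (Function('Q')(q, h) = Add(Mul(h, q), 0) = Mul(h, q))
Function('J')(o) = 0 (Function('J')(o) = Mul(Mul(1, 0), o) = Mul(0, o) = 0)
Mul(Function('J')(-2), U) = Mul(0, 0) = 0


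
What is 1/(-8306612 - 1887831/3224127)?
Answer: -1074709/8927191305185 ≈ -1.2039e-7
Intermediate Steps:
1/(-8306612 - 1887831/3224127) = 1/(-8306612 - 1887831*1/3224127) = 1/(-8306612 - 629277/1074709) = 1/(-8927191305185/1074709) = -1074709/8927191305185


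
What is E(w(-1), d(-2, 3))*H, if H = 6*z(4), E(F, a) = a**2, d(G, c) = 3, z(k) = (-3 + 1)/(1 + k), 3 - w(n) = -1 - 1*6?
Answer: -108/5 ≈ -21.600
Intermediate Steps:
w(n) = 10 (w(n) = 3 - (-1 - 1*6) = 3 - (-1 - 6) = 3 - 1*(-7) = 3 + 7 = 10)
z(k) = -2/(1 + k)
H = -12/5 (H = 6*(-2/(1 + 4)) = 6*(-2/5) = -12/5 ≈ -2.4000)
E(w(-1), d(-2, 3))*H = 3**2*(-12/5) = 9*(-12/5) = -108/5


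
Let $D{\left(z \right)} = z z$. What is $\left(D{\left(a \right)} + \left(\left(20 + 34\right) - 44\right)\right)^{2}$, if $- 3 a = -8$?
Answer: $\frac{23716}{81} \approx 292.79$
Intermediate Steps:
$a = \frac{8}{3}$ ($a = \left(- \frac{1}{3}\right) \left(-8\right) = \frac{8}{3} \approx 2.6667$)
$D{\left(z \right)} = z^{2}$
$\left(D{\left(a \right)} + \left(\left(20 + 34\right) - 44\right)\right)^{2} = \left(\left(\frac{8}{3}\right)^{2} + \left(\left(20 + 34\right) - 44\right)\right)^{2} = \left(\frac{64}{9} + \left(54 - 44\right)\right)^{2} = \left(\frac{64}{9} + 10\right)^{2} = \left(\frac{154}{9}\right)^{2} = \frac{23716}{81}$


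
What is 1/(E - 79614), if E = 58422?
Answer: -1/21192 ≈ -4.7188e-5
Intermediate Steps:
1/(E - 79614) = 1/(58422 - 79614) = 1/(-21192) = -1/21192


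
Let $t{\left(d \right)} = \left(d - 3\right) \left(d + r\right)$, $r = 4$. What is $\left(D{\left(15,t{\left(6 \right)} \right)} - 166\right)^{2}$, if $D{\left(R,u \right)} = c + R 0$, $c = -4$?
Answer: $28900$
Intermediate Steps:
$t{\left(d \right)} = \left(-3 + d\right) \left(4 + d\right)$ ($t{\left(d \right)} = \left(d - 3\right) \left(d + 4\right) = \left(-3 + d\right) \left(4 + d\right)$)
$D{\left(R,u \right)} = -4$ ($D{\left(R,u \right)} = -4 + R 0 = -4 + 0 = -4$)
$\left(D{\left(15,t{\left(6 \right)} \right)} - 166\right)^{2} = \left(-4 - 166\right)^{2} = \left(-170\right)^{2} = 28900$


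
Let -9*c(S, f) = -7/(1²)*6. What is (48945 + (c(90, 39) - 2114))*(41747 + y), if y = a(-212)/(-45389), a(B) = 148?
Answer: 88746770699515/45389 ≈ 1.9552e+9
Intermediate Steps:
c(S, f) = 14/3 (c(S, f) = -(-7/(1²))*6/9 = -(-7/1)*6/9 = -(-7*1)*6/9 = -(-7)*6/9 = -⅑*(-42) = 14/3)
y = -148/45389 (y = 148/(-45389) = 148*(-1/45389) = -148/45389 ≈ -0.0032607)
(48945 + (c(90, 39) - 2114))*(41747 + y) = (48945 + (14/3 - 2114))*(41747 - 148/45389) = (48945 - 6328/3)*(1894854435/45389) = (140507/3)*(1894854435/45389) = 88746770699515/45389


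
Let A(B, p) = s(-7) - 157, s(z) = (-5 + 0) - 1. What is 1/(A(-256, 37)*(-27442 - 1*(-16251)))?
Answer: 1/1824133 ≈ 5.4821e-7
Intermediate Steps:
s(z) = -6 (s(z) = -5 - 1 = -6)
A(B, p) = -163 (A(B, p) = -6 - 157 = -163)
1/(A(-256, 37)*(-27442 - 1*(-16251))) = 1/((-163)*(-27442 - 1*(-16251))) = -1/(163*(-27442 + 16251)) = -1/163/(-11191) = -1/163*(-1/11191) = 1/1824133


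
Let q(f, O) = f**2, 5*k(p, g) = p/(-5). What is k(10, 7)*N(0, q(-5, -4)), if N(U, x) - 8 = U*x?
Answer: -16/5 ≈ -3.2000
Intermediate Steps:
k(p, g) = -p/25 (k(p, g) = (p/(-5))/5 = (-p/5)/5 = -p/25)
N(U, x) = 8 + U*x
k(10, 7)*N(0, q(-5, -4)) = (-1/25*10)*(8 + 0*(-5)**2) = -2*(8 + 0*25)/5 = -2*(8 + 0)/5 = -2/5*8 = -16/5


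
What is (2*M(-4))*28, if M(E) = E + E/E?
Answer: -168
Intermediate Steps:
M(E) = 1 + E (M(E) = E + 1 = 1 + E)
(2*M(-4))*28 = (2*(1 - 4))*28 = (2*(-3))*28 = -6*28 = -168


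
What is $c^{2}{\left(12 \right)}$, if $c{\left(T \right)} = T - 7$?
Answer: $25$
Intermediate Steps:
$c{\left(T \right)} = -7 + T$ ($c{\left(T \right)} = T - 7 = -7 + T$)
$c^{2}{\left(12 \right)} = \left(-7 + 12\right)^{2} = 5^{2} = 25$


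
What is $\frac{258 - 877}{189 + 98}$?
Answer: $- \frac{619}{287} \approx -2.1568$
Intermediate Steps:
$\frac{258 - 877}{189 + 98} = \frac{258 - 877}{287} = \frac{1}{287} \left(-619\right) = - \frac{619}{287}$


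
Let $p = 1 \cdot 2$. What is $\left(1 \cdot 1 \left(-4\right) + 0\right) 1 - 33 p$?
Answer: $-70$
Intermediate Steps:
$p = 2$
$\left(1 \cdot 1 \left(-4\right) + 0\right) 1 - 33 p = \left(1 \cdot 1 \left(-4\right) + 0\right) 1 - 66 = \left(1 \left(-4\right) + 0\right) 1 - 66 = \left(-4 + 0\right) 1 - 66 = \left(-4\right) 1 - 66 = -4 - 66 = -70$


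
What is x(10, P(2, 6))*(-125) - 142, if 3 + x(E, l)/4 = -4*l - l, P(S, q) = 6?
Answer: 16358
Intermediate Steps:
x(E, l) = -12 - 20*l (x(E, l) = -12 + 4*(-4*l - l) = -12 + 4*(-5*l) = -12 - 20*l)
x(10, P(2, 6))*(-125) - 142 = (-12 - 20*6)*(-125) - 142 = (-12 - 120)*(-125) - 142 = -132*(-125) - 142 = 16500 - 142 = 16358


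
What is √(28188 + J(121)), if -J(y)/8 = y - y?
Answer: 18*√87 ≈ 167.89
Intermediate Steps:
J(y) = 0 (J(y) = -8*(y - y) = -8*0 = 0)
√(28188 + J(121)) = √(28188 + 0) = √28188 = 18*√87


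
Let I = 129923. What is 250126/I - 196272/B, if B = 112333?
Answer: 2597156902/14594640359 ≈ 0.17795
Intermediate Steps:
250126/I - 196272/B = 250126/129923 - 196272/112333 = 2597156902/14594640359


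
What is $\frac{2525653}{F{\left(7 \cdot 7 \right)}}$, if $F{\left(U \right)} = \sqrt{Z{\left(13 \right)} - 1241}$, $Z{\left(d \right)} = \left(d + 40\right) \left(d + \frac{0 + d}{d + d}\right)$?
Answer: $- \frac{2525653 i \sqrt{2102}}{1051} \approx - 1.1018 \cdot 10^{5} i$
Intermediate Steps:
$Z{\left(d \right)} = \left(\frac{1}{2} + d\right) \left(40 + d\right)$ ($Z{\left(d \right)} = \left(40 + d\right) \left(d + \frac{d}{2 d}\right) = \left(40 + d\right) \left(d + d \frac{1}{2 d}\right) = \left(40 + d\right) \left(d + \frac{1}{2}\right) = \left(40 + d\right) \left(\frac{1}{2} + d\right) = \left(\frac{1}{2} + d\right) \left(40 + d\right)$)
$F{\left(U \right)} = \frac{i \sqrt{2102}}{2}$ ($F{\left(U \right)} = \sqrt{\left(20 + 13^{2} + \frac{81}{2} \cdot 13\right) - 1241} = \sqrt{\left(20 + 169 + \frac{1053}{2}\right) - 1241} = \sqrt{\frac{1431}{2} - 1241} = \sqrt{- \frac{1051}{2}} = \frac{i \sqrt{2102}}{2}$)
$\frac{2525653}{F{\left(7 \cdot 7 \right)}} = \frac{2525653}{\frac{1}{2} i \sqrt{2102}} = 2525653 \left(- \frac{i \sqrt{2102}}{1051}\right) = - \frac{2525653 i \sqrt{2102}}{1051}$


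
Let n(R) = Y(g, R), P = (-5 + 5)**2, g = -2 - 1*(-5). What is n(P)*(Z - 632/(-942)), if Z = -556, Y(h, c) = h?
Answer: -261560/157 ≈ -1666.0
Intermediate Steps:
g = 3 (g = -2 + 5 = 3)
P = 0 (P = 0**2 = 0)
n(R) = 3
n(P)*(Z - 632/(-942)) = 3*(-556 - 632/(-942)) = 3*(-556 - 632*(-1/942)) = 3*(-556 + 316/471) = 3*(-261560/471) = -261560/157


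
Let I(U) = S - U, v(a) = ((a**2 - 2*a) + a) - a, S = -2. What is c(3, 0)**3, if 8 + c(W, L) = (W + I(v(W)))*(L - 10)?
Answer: 1728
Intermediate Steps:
v(a) = a**2 - 2*a (v(a) = (a**2 - a) - a = a**2 - 2*a)
I(U) = -2 - U
c(W, L) = -8 + (-10 + L)*(-2 + W - W*(-2 + W)) (c(W, L) = -8 + (W + (-2 - W*(-2 + W)))*(L - 10) = -8 + (W + (-2 - W*(-2 + W)))*(-10 + L) = -8 + (-2 + W - W*(-2 + W))*(-10 + L) = -8 + (-10 + L)*(-2 + W - W*(-2 + W)))
c(3, 0)**3 = (12 - 10*3 + 0*3 - 1*0*(2 + 3*(-2 + 3)) + 10*3*(-2 + 3))**3 = (12 - 30 + 0 - 1*0*(2 + 3*1) + 10*3*1)**3 = (12 - 30 + 0 - 1*0*(2 + 3) + 30)**3 = (12 - 30 + 0 - 1*0*5 + 30)**3 = (12 - 30 + 0 + 0 + 30)**3 = 12**3 = 1728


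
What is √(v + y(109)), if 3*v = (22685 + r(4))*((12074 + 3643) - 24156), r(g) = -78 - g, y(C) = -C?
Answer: 2*I*√15895587 ≈ 7973.9*I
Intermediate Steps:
v = -63582239 (v = ((22685 + (-78 - 1*4))*((12074 + 3643) - 24156))/3 = ((22685 + (-78 - 4))*(15717 - 24156))/3 = ((22685 - 82)*(-8439))/3 = (22603*(-8439))/3 = (⅓)*(-190746717) = -63582239)
√(v + y(109)) = √(-63582239 - 1*109) = √(-63582239 - 109) = √(-63582348) = 2*I*√15895587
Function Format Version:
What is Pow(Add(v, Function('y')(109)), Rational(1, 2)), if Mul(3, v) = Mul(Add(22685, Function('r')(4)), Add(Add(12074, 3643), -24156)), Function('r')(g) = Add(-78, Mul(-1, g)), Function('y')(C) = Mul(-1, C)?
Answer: Mul(2, I, Pow(15895587, Rational(1, 2))) ≈ Mul(7973.9, I)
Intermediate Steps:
v = -63582239 (v = Mul(Rational(1, 3), Mul(Add(22685, Add(-78, Mul(-1, 4))), Add(Add(12074, 3643), -24156))) = Mul(Rational(1, 3), Mul(Add(22685, Add(-78, -4)), Add(15717, -24156))) = Mul(Rational(1, 3), Mul(Add(22685, -82), -8439)) = Mul(Rational(1, 3), Mul(22603, -8439)) = Mul(Rational(1, 3), -190746717) = -63582239)
Pow(Add(v, Function('y')(109)), Rational(1, 2)) = Pow(Add(-63582239, Mul(-1, 109)), Rational(1, 2)) = Pow(Add(-63582239, -109), Rational(1, 2)) = Pow(-63582348, Rational(1, 2)) = Mul(2, I, Pow(15895587, Rational(1, 2)))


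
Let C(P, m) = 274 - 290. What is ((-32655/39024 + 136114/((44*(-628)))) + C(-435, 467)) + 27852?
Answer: 56836469009/2042256 ≈ 27830.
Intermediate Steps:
C(P, m) = -16
((-32655/39024 + 136114/((44*(-628)))) + C(-435, 467)) + 27852 = ((-32655/39024 + 136114/((44*(-628)))) - 16) + 27852 = ((-32655*1/39024 + 136114/(-27632)) - 16) + 27852 = ((-10885/13008 + 136114*(-1/27632)) - 16) + 27852 = ((-10885/13008 - 6187/1256) - 16) + 27852 = (-11769007/2042256 - 16) + 27852 = -44445103/2042256 + 27852 = 56836469009/2042256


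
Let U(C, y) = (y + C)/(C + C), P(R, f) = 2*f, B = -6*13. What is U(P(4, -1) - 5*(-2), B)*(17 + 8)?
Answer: -875/8 ≈ -109.38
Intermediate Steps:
B = -78
U(C, y) = (C + y)/(2*C) (U(C, y) = (C + y)/((2*C)) = (C + y)*(1/(2*C)) = (C + y)/(2*C))
U(P(4, -1) - 5*(-2), B)*(17 + 8) = (((2*(-1) - 5*(-2)) - 78)/(2*(2*(-1) - 5*(-2))))*(17 + 8) = (((-2 + 10) - 78)/(2*(-2 + 10)))*25 = ((½)*(8 - 78)/8)*25 = ((½)*(⅛)*(-70))*25 = -35/8*25 = -875/8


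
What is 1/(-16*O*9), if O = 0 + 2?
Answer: -1/288 ≈ -0.0034722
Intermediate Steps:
O = 2
1/(-16*O*9) = 1/(-16*2*9) = 1/(-8*4*9) = 1/(-32*9) = 1/(-288) = -1/288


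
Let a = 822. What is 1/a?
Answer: 1/822 ≈ 0.0012165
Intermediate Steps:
1/a = 1/822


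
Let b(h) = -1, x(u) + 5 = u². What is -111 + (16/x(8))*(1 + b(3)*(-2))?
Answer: -6501/59 ≈ -110.19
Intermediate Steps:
x(u) = -5 + u²
-111 + (16/x(8))*(1 + b(3)*(-2)) = -111 + (16/(-5 + 8²))*(1 - 1*(-2)) = -111 + (16/(-5 + 64))*(1 + 2) = -111 + (16/59)*3 = -111 + 48/59 = -6501/59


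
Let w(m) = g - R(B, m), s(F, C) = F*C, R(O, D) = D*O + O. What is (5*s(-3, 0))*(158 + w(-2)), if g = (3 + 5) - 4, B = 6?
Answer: 0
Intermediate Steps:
R(O, D) = O + D*O
s(F, C) = C*F
g = 4 (g = 8 - 4 = 4)
w(m) = -2 - 6*m (w(m) = 4 - 6*(1 + m) = 4 - (6 + 6*m) = 4 + (-6 - 6*m) = -2 - 6*m)
(5*s(-3, 0))*(158 + w(-2)) = (5*(0*(-3)))*(158 + (-2 - 6*(-2))) = (5*0)*(158 + (-2 + 12)) = 0*(158 + 10) = 0*168 = 0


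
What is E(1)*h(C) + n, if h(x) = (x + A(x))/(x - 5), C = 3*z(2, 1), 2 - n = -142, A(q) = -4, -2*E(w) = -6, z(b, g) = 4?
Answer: 1032/7 ≈ 147.43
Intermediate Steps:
E(w) = 3 (E(w) = -1/2*(-6) = 3)
n = 144 (n = 2 - 1*(-142) = 2 + 142 = 144)
C = 12 (C = 3*4 = 12)
h(x) = (-4 + x)/(-5 + x) (h(x) = (x - 4)/(x - 5) = (-4 + x)/(-5 + x))
E(1)*h(C) + n = 3*((-4 + 12)/(-5 + 12)) + 144 = 3*(8/7) + 144 = 24/7 + 144 = 1032/7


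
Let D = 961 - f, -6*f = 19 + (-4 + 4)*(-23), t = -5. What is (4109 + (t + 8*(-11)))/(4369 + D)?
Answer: 24096/31999 ≈ 0.75302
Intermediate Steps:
f = -19/6 (f = -(19 + (-4 + 4)*(-23))/6 = -(19 + 0*(-23))/6 = -(19 + 0)/6 = -1/6*19 = -19/6 ≈ -3.1667)
D = 5785/6 (D = 961 - 1*(-19/6) = 961 + 19/6 = 5785/6 ≈ 964.17)
(4109 + (t + 8*(-11)))/(4369 + D) = (4109 + (-5 + 8*(-11)))/(4369 + 5785/6) = (4109 + (-5 - 88))/(31999/6) = (4109 - 93)*(6/31999) = 4016*(6/31999) = 24096/31999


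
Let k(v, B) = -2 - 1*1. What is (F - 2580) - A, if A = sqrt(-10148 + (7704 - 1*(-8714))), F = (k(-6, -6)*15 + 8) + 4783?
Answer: 2166 - sqrt(6270) ≈ 2086.8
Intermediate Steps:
k(v, B) = -3 (k(v, B) = -2 - 1 = -3)
F = 4746 (F = (-3*15 + 8) + 4783 = (-45 + 8) + 4783 = -37 + 4783 = 4746)
A = sqrt(6270) (A = sqrt(-10148 + (7704 + 8714)) = sqrt(-10148 + 16418) = sqrt(6270) ≈ 79.183)
(F - 2580) - A = (4746 - 2580) - sqrt(6270) = 2166 - sqrt(6270)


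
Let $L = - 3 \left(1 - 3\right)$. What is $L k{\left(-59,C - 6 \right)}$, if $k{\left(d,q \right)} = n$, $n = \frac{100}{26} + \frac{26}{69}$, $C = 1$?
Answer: $\frac{7576}{299} \approx 25.338$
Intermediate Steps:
$n = \frac{3788}{897}$ ($n = 100 \cdot \frac{1}{26} + 26 \cdot \frac{1}{69} = \frac{50}{13} + \frac{26}{69} = \frac{3788}{897} \approx 4.223$)
$k{\left(d,q \right)} = \frac{3788}{897}$
$L = 6$ ($L = \left(-3\right) \left(-2\right) = 6$)
$L k{\left(-59,C - 6 \right)} = 6 \cdot \frac{3788}{897} = \frac{7576}{299}$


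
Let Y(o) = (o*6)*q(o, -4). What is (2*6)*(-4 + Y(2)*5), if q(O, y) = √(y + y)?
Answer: -48 + 1440*I*√2 ≈ -48.0 + 2036.5*I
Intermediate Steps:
q(O, y) = √2*√y (q(O, y) = √(2*y) = √2*√y)
Y(o) = 12*I*o*√2 (Y(o) = (o*6)*(√2*√(-4)) = (6*o)*(√2*(2*I)) = (6*o)*(2*I*√2) = 12*I*o*√2)
(2*6)*(-4 + Y(2)*5) = (2*6)*(-4 + (12*I*2*√2)*5) = 12*(-4 + (24*I*√2)*5) = 12*(-4 + 120*I*√2) = -48 + 1440*I*√2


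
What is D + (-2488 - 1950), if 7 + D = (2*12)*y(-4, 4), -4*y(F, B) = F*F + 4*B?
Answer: -4637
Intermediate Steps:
y(F, B) = -B - F**2/4 (y(F, B) = -(F*F + 4*B)/4 = -(F**2 + 4*B)/4 = -B - F**2/4)
D = -199 (D = -7 + (2*12)*(-1*4 - 1/4*(-4)**2) = -7 + 24*(-4 - 1/4*16) = -7 + 24*(-4 - 4) = -7 + 24*(-8) = -7 - 192 = -199)
D + (-2488 - 1950) = -199 + (-2488 - 1950) = -199 - 4438 = -4637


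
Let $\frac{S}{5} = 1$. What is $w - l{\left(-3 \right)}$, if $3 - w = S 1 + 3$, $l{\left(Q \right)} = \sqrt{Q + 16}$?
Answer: $-5 - \sqrt{13} \approx -8.6055$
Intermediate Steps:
$S = 5$ ($S = 5 \cdot 1 = 5$)
$l{\left(Q \right)} = \sqrt{16 + Q}$
$w = -5$ ($w = 3 - \left(5 \cdot 1 + 3\right) = 3 - \left(5 + 3\right) = 3 - 8 = -5$)
$w - l{\left(-3 \right)} = -5 - \sqrt{16 - 3} = -5 - \sqrt{13}$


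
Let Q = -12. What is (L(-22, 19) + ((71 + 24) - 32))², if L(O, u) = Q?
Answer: 2601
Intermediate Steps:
L(O, u) = -12
(L(-22, 19) + ((71 + 24) - 32))² = (-12 + ((71 + 24) - 32))² = (-12 + (95 - 32))² = (-12 + 63)² = 51² = 2601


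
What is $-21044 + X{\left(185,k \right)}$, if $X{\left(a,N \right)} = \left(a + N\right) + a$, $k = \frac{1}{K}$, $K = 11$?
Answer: $- \frac{227413}{11} \approx -20674.0$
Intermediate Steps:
$k = \frac{1}{11} \approx 0.090909$
$X{\left(a,N \right)} = N + 2 a$ ($X{\left(a,N \right)} = \left(N + a\right) + a = N + 2 a$)
$-21044 + X{\left(185,k \right)} = -21044 + \left(\frac{1}{11} + 2 \cdot 185\right) = -21044 + \left(\frac{1}{11} + 370\right) = -21044 + \frac{4071}{11} = - \frac{227413}{11}$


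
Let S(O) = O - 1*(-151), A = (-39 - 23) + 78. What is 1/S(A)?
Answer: 1/167 ≈ 0.0059880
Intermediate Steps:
A = 16 (A = -62 + 78 = 16)
S(O) = 151 + O (S(O) = O + 151 = 151 + O)
1/S(A) = 1/(151 + 16) = 1/167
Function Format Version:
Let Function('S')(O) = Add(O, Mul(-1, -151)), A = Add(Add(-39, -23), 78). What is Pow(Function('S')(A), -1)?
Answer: Rational(1, 167) ≈ 0.0059880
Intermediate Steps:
A = 16 (A = Add(-62, 78) = 16)
Function('S')(O) = Add(151, O) (Function('S')(O) = Add(O, 151) = Add(151, O))
Pow(Function('S')(A), -1) = Pow(Add(151, 16), -1) = Pow(167, -1) = Rational(1, 167)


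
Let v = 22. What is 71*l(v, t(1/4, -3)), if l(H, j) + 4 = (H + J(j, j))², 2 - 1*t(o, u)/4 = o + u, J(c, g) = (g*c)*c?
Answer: 3361719147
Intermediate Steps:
J(c, g) = g*c² (J(c, g) = (c*g)*c = g*c²)
t(o, u) = 8 - 4*o - 4*u (t(o, u) = 8 - 4*(o + u) = 8 + (-4*o - 4*u) = 8 - 4*o - 4*u)
l(H, j) = -4 + (H + j³)² (l(H, j) = -4 + (H + j*j²)² = -4 + (H + j³)²)
71*l(v, t(1/4, -3)) = 71*(-4 + (22 + (8 - 4/4 - 4*(-3))³)²) = 71*(-4 + (22 + (8 - 4*¼ + 12)³)²) = 71*(-4 + (22 + (8 - 1 + 12)³)²) = 71*(-4 + (22 + 19³)²) = 71*(-4 + (22 + 6859)²) = 71*(-4 + 6881²) = 71*(-4 + 47348161) = 71*47348157 = 3361719147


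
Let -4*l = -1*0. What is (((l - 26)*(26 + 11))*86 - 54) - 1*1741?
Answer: -84527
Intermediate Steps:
l = 0 (l = -(-1)*0/4 = -¼*0 = 0)
(((l - 26)*(26 + 11))*86 - 54) - 1*1741 = (((0 - 26)*(26 + 11))*86 - 54) - 1*1741 = (-26*37*86 - 54) - 1741 = (-962*86 - 54) - 1741 = (-82732 - 54) - 1741 = -82786 - 1741 = -84527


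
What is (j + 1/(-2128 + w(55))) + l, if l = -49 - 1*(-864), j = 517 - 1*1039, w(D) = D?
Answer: 607388/2073 ≈ 293.00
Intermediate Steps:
j = -522 (j = 517 - 1039 = -522)
l = 815 (l = -49 + 864 = 815)
(j + 1/(-2128 + w(55))) + l = (-522 + 1/(-2128 + 55)) + 815 = (-522 + 1/(-2073)) + 815 = (-522 - 1/2073) + 815 = -1082107/2073 + 815 = 607388/2073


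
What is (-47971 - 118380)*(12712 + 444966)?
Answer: -76135192978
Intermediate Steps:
(-47971 - 118380)*(12712 + 444966) = -166351*457678 = -76135192978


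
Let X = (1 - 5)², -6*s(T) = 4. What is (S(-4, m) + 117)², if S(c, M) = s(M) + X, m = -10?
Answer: 157609/9 ≈ 17512.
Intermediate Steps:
s(T) = -⅔ (s(T) = -⅙*4 = -⅔)
X = 16 (X = (-4)² = 16)
S(c, M) = 46/3 (S(c, M) = -⅔ + 16 = 46/3)
(S(-4, m) + 117)² = (46/3 + 117)² = (397/3)² = 157609/9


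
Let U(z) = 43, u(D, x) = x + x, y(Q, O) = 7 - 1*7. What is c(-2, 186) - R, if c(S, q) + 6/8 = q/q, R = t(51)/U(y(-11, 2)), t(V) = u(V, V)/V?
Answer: 35/172 ≈ 0.20349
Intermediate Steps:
y(Q, O) = 0 (y(Q, O) = 7 - 7 = 0)
u(D, x) = 2*x
t(V) = 2 (t(V) = (2*V)/V = 2)
R = 2/43 ≈ 0.046512
c(S, q) = ¼ (c(S, q) = -¾ + q/q = -¾ + 1 = ¼)
c(-2, 186) - R = ¼ - 1*2/43 = ¼ - 2/43 = 35/172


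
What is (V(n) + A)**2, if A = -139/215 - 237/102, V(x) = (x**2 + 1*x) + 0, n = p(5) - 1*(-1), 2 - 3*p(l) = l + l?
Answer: 14957045401/4328324100 ≈ 3.4556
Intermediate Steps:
p(l) = 2/3 - 2*l/3 (p(l) = 2/3 - (l + l)/3 = 2/3 - 2*l/3)
n = -5/3 (n = (2/3 - 2/3*5) - 1*(-1) = (2/3 - 10/3) + 1 = -8/3 + 1 = -5/3 ≈ -1.6667)
V(x) = x + x**2 (V(x) = (x**2 + x) + 0 = (x + x**2) + 0 = x + x**2)
A = -21711/7310 (A = -139*1/215 - 237*1/102 = -139/215 - 79/34 = -21711/7310 ≈ -2.9700)
(V(n) + A)**2 = (-5*(1 - 5/3)/3 - 21711/7310)**2 = (-5/3*(-2/3) - 21711/7310)**2 = (10/9 - 21711/7310)**2 = (-122299/65790)**2 = 14957045401/4328324100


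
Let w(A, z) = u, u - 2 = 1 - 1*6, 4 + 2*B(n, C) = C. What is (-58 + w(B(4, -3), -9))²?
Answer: 3721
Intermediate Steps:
B(n, C) = -2 + C/2
u = -3 (u = 2 + (1 - 1*6) = 2 + (1 - 6) = 2 - 5 = -3)
w(A, z) = -3
(-58 + w(B(4, -3), -9))² = (-58 - 3)² = (-61)² = 3721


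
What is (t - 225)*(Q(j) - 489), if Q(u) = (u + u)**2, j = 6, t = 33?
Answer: 66240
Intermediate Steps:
Q(u) = 4*u**2 (Q(u) = (2*u)**2 = 4*u**2)
(t - 225)*(Q(j) - 489) = (33 - 225)*(4*6**2 - 489) = -192*(4*36 - 489) = -192*(144 - 489) = -192*(-345) = 66240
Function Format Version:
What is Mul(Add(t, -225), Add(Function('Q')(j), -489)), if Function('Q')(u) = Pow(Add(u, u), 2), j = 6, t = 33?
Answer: 66240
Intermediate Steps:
Function('Q')(u) = Mul(4, Pow(u, 2)) (Function('Q')(u) = Pow(Mul(2, u), 2) = Mul(4, Pow(u, 2)))
Mul(Add(t, -225), Add(Function('Q')(j), -489)) = Mul(Add(33, -225), Add(Mul(4, Pow(6, 2)), -489)) = Mul(-192, Add(Mul(4, 36), -489)) = Mul(-192, Add(144, -489)) = Mul(-192, -345) = 66240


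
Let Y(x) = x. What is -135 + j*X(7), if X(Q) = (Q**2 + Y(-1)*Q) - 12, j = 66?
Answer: 1845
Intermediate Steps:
X(Q) = -12 + Q**2 - Q (X(Q) = (Q**2 - Q) - 12 = -12 + Q**2 - Q)
-135 + j*X(7) = -135 + 66*(-12 + 7**2 - 1*7) = -135 + 66*(-12 + 49 - 7) = -135 + 66*30 = -135 + 1980 = 1845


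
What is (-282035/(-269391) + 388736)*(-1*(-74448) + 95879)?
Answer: 17837028687482197/269391 ≈ 6.6212e+10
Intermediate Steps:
(-282035/(-269391) + 388736)*(-1*(-74448) + 95879) = (-282035*(-1/269391) + 388736)*(74448 + 95879) = (282035/269391 + 388736)*170327 = (104722261811/269391)*170327 = 17837028687482197/269391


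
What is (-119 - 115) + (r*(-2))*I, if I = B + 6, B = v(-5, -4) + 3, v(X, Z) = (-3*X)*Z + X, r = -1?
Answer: -346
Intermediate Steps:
v(X, Z) = X - 3*X*Z (v(X, Z) = -3*X*Z + X = X - 3*X*Z)
B = -62 (B = -5*(1 - 3*(-4)) + 3 = -5*(1 + 12) + 3 = -5*13 + 3 = -65 + 3 = -62)
I = -56 (I = -62 + 6 = -56)
(-119 - 115) + (r*(-2))*I = (-119 - 115) - 1*(-2)*(-56) = -234 + 2*(-56) = -234 - 112 = -346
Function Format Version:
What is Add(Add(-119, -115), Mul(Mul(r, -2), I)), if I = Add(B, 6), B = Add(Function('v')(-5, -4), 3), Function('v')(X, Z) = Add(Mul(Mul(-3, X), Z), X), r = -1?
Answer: -346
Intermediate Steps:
Function('v')(X, Z) = Add(X, Mul(-3, X, Z)) (Function('v')(X, Z) = Add(Mul(-3, X, Z), X) = Add(X, Mul(-3, X, Z)))
B = -62 (B = Add(Mul(-5, Add(1, Mul(-3, -4))), 3) = Add(Mul(-5, Add(1, 12)), 3) = Add(Mul(-5, 13), 3) = Add(-65, 3) = -62)
I = -56 (I = Add(-62, 6) = -56)
Add(Add(-119, -115), Mul(Mul(r, -2), I)) = Add(Add(-119, -115), Mul(Mul(-1, -2), -56)) = Add(-234, Mul(2, -56)) = Add(-234, -112) = -346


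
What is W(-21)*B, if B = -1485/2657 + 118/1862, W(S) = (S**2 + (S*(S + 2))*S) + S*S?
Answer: 187543116/50483 ≈ 3715.0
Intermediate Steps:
W(S) = 2*S**2 + S**2*(2 + S) (W(S) = (S**2 + (S*(2 + S))*S) + S**2 = (S**2 + S**2*(2 + S)) + S**2 = 2*S**2 + S**2*(2 + S))
B = -1225772/2473667 (B = -1485*1/2657 + 118*(1/1862) = -1485/2657 + 59/931 = -1225772/2473667 ≈ -0.49553)
W(-21)*B = ((-21)**2*(4 - 21))*(-1225772/2473667) = (441*(-17))*(-1225772/2473667) = -7497*(-1225772/2473667) = 187543116/50483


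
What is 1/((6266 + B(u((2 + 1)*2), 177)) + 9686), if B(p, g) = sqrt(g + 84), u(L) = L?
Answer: 15952/254466043 - 3*sqrt(29)/254466043 ≈ 6.2625e-5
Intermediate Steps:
B(p, g) = sqrt(84 + g)
1/((6266 + B(u((2 + 1)*2), 177)) + 9686) = 1/((6266 + sqrt(84 + 177)) + 9686) = 1/((6266 + sqrt(261)) + 9686) = 1/((6266 + 3*sqrt(29)) + 9686) = 1/(15952 + 3*sqrt(29))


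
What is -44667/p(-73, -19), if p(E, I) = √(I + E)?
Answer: 44667*I*√23/46 ≈ 4656.9*I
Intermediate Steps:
p(E, I) = √(E + I)
-44667/p(-73, -19) = -44667/√(-73 - 19) = -44667*(-I*√23/46) = -(-44667)*I*√23/46 = 44667*I*√23/46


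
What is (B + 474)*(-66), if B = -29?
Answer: -29370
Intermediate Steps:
(B + 474)*(-66) = (-29 + 474)*(-66) = 445*(-66) = -29370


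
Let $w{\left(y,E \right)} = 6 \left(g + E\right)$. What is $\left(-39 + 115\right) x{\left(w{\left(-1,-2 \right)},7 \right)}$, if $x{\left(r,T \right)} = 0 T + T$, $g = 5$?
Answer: $532$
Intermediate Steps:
$w{\left(y,E \right)} = 30 + 6 E$ ($w{\left(y,E \right)} = 6 \left(5 + E\right) = 30 + 6 E$)
$x{\left(r,T \right)} = T$ ($x{\left(r,T \right)} = 0 + T = T$)
$\left(-39 + 115\right) x{\left(w{\left(-1,-2 \right)},7 \right)} = \left(-39 + 115\right) 7 = 76 \cdot 7 = 532$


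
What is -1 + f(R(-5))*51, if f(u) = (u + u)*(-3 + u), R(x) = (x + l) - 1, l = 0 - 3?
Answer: 11015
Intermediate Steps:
l = -3
R(x) = -4 + x (R(x) = (x - 3) - 1 = (-3 + x) - 1 = -4 + x)
f(u) = 2*u*(-3 + u) (f(u) = (2*u)*(-3 + u) = 2*u*(-3 + u))
-1 + f(R(-5))*51 = -1 + (2*(-4 - 5)*(-3 + (-4 - 5)))*51 = -1 + (2*(-9)*(-3 - 9))*51 = -1 + (2*(-9)*(-12))*51 = -1 + 216*51 = -1 + 11016 = 11015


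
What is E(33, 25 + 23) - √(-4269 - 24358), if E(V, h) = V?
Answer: 33 - I*√28627 ≈ 33.0 - 169.2*I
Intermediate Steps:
E(33, 25 + 23) - √(-4269 - 24358) = 33 - √(-4269 - 24358) = 33 - √(-28627) = 33 - I*√28627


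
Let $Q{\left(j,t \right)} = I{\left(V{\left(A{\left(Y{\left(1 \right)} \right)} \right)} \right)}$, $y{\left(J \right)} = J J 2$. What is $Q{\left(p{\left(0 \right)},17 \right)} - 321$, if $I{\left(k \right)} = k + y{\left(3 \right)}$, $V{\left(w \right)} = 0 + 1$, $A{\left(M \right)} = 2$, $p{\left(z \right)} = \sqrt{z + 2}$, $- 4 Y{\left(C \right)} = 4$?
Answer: $-302$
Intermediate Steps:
$Y{\left(C \right)} = -1$ ($Y{\left(C \right)} = \left(- \frac{1}{4}\right) 4 = -1$)
$p{\left(z \right)} = \sqrt{2 + z}$
$y{\left(J \right)} = 2 J^{2}$ ($y{\left(J \right)} = J^{2} \cdot 2 = 2 J^{2}$)
$V{\left(w \right)} = 1$
$I{\left(k \right)} = 18 + k$ ($I{\left(k \right)} = k + 2 \cdot 3^{2} = k + 2 \cdot 9 = k + 18 = 18 + k$)
$Q{\left(j,t \right)} = 19$ ($Q{\left(j,t \right)} = 18 + 1 = 19$)
$Q{\left(p{\left(0 \right)},17 \right)} - 321 = 19 - 321 = -302$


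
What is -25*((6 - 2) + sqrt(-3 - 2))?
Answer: -100 - 25*I*sqrt(5) ≈ -100.0 - 55.902*I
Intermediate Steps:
-25*((6 - 2) + sqrt(-3 - 2)) = -25*(4 + sqrt(-5)) = -25*(4 + I*sqrt(5)) = -100 - 25*I*sqrt(5)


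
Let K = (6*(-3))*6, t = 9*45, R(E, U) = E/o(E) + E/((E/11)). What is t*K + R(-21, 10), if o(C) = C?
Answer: -43728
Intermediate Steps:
R(E, U) = 12 (R(E, U) = E/E + E/((E/11)) = 1 + E/((E*(1/11))) = 1 + E/((E/11)) = 1 + E*(11/E) = 1 + 11 = 12)
t = 405
K = -108 (K = -18*6 = -108)
t*K + R(-21, 10) = 405*(-108) + 12 = -43740 + 12 = -43728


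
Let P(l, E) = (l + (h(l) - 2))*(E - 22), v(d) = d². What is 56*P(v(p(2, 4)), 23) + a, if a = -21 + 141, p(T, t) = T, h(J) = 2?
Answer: 344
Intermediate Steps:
P(l, E) = l*(-22 + E) (P(l, E) = (l + (2 - 2))*(E - 22) = (l + 0)*(-22 + E) = l*(-22 + E))
a = 120
56*P(v(p(2, 4)), 23) + a = 56*(2²*(-22 + 23)) + 120 = 56*(4*1) + 120 = 56*4 + 120 = 224 + 120 = 344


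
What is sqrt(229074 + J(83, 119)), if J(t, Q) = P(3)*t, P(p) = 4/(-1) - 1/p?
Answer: sqrt(2058429)/3 ≈ 478.24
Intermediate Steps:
P(p) = -4 - 1/p (P(p) = 4*(-1) - 1/p = -4 - 1/p)
J(t, Q) = -13*t/3 (J(t, Q) = (-4 - 1/3)*t = -13*t/3)
sqrt(229074 + J(83, 119)) = sqrt(229074 - 13/3*83) = sqrt(229074 - 1079/3) = sqrt(686143/3) = sqrt(2058429)/3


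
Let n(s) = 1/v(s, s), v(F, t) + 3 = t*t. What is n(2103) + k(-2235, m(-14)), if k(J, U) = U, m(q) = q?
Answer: -61916483/4422606 ≈ -14.000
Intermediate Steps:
v(F, t) = -3 + t² (v(F, t) = -3 + t*t = -3 + t²)
n(s) = 1/(-3 + s²)
n(2103) + k(-2235, m(-14)) = 1/(-3 + 2103²) - 14 = 1/(-3 + 4422609) - 14 = 1/4422606 - 14 = -61916483/4422606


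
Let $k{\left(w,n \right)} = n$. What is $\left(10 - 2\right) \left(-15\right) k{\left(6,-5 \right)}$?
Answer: $600$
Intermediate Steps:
$\left(10 - 2\right) \left(-15\right) k{\left(6,-5 \right)} = \left(10 - 2\right) \left(-15\right) \left(-5\right) = 8 \left(-15\right) \left(-5\right) = \left(-120\right) \left(-5\right) = 600$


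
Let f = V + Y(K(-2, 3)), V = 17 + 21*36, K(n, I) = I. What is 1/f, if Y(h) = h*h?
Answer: 1/782 ≈ 0.0012788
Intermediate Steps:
Y(h) = h²
V = 773 (V = 17 + 756 = 773)
f = 782 (f = 773 + 3² = 773 + 9 = 782)
1/f = 1/782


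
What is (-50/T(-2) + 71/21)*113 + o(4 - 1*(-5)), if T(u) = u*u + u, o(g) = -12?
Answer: -51554/21 ≈ -2455.0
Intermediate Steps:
T(u) = u + u² (T(u) = u² + u = u + u²)
(-50/T(-2) + 71/21)*113 + o(4 - 1*(-5)) = (-50*(-1/(2*(1 - 2))) + 71/21)*113 - 12 = (-50/((-2*(-1))) + 71*(1/21))*113 - 12 = (-50/2 + 71/21)*113 - 12 = (-50*½ + 71/21)*113 - 12 = (-25 + 71/21)*113 - 12 = -454/21*113 - 12 = -51302/21 - 12 = -51554/21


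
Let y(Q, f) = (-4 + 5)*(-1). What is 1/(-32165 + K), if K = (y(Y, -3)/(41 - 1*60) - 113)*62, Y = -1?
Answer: -19/744187 ≈ -2.5531e-5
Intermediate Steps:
y(Q, f) = -1 (y(Q, f) = 1*(-1) = -1)
K = -133052/19 (K = (-1/(41 - 1*60) - 113)*62 = (-1/(41 - 60) - 113)*62 = (-1/(-19) - 113)*62 = (-1*(-1/19) - 113)*62 = (1/19 - 113)*62 = -2146/19*62 = -133052/19 ≈ -7002.7)
1/(-32165 + K) = 1/(-32165 - 133052/19) = 1/(-744187/19) = -19/744187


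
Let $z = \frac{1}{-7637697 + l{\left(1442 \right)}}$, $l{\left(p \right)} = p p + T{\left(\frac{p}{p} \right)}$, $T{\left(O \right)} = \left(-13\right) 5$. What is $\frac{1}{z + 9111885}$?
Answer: $\frac{5558398}{50647483360229} \approx 1.0975 \cdot 10^{-7}$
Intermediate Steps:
$T{\left(O \right)} = -65$
$l{\left(p \right)} = -65 + p^{2}$ ($l{\left(p \right)} = p p - 65 = p^{2} - 65 = -65 + p^{2}$)
$z = - \frac{1}{5558398}$ ($z = \frac{1}{-7637697 - \left(65 - 1442^{2}\right)} = \frac{1}{-7637697 + \left(-65 + 2079364\right)} = \frac{1}{-7637697 + 2079299} = \frac{1}{-5558398} = - \frac{1}{5558398} \approx -1.7991 \cdot 10^{-7}$)
$\frac{1}{z + 9111885} = \frac{1}{- \frac{1}{5558398} + 9111885} = \frac{1}{\frac{50647483360229}{5558398}} = \frac{5558398}{50647483360229}$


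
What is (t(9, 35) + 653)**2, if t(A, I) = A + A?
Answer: 450241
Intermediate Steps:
t(A, I) = 2*A
(t(9, 35) + 653)**2 = (2*9 + 653)**2 = (18 + 653)**2 = 671**2 = 450241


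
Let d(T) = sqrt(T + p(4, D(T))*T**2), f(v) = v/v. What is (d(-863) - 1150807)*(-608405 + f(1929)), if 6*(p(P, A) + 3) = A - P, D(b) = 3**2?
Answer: 700155582028 - 1521010*I*sqrt(2324922)/3 ≈ 7.0016e+11 - 7.7306e+8*I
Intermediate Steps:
D(b) = 9
p(P, A) = -3 - P/6 + A/6 (p(P, A) = -3 + (A - P)/6 = -3 + (-P/6 + A/6) = -3 - P/6 + A/6)
f(v) = 1
d(T) = sqrt(T - 13*T**2/6) (d(T) = sqrt(T + (-3 - 1/6*4 + (1/6)*9)*T**2) = sqrt(T + (-3 - 2/3 + 3/2)*T**2) = sqrt(T - 13*T**2/6))
(d(-863) - 1150807)*(-608405 + f(1929)) = (sqrt(6)*sqrt(-863*(6 - 13*(-863)))/6 - 1150807)*(-608405 + 1) = (sqrt(6)*sqrt(-863*(6 + 11219))/6 - 1150807)*(-608404) = (sqrt(6)*sqrt(-863*11225)/6 - 1150807)*(-608404) = (sqrt(6)*sqrt(-9687175)/6 - 1150807)*(-608404) = (sqrt(6)*(5*I*sqrt(387487))/6 - 1150807)*(-608404) = (5*I*sqrt(2324922)/6 - 1150807)*(-608404) = (-1150807 + 5*I*sqrt(2324922)/6)*(-608404) = 700155582028 - 1521010*I*sqrt(2324922)/3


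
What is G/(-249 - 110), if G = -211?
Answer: 211/359 ≈ 0.58774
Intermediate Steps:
G/(-249 - 110) = -211/(-249 - 110) = -211/(-359) = -211*(-1/359) = 211/359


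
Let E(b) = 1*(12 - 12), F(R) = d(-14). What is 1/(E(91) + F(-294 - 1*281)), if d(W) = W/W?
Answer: 1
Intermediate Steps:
d(W) = 1
F(R) = 1
E(b) = 0 (E(b) = 1*0 = 0)
1/(E(91) + F(-294 - 1*281)) = 1/(0 + 1) = 1/1 = 1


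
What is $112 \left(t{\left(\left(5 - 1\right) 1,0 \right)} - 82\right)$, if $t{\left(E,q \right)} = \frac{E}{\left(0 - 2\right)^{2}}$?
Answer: $-9072$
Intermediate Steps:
$t{\left(E,q \right)} = \frac{E}{4}$ ($t{\left(E,q \right)} = \frac{E}{\left(-2\right)^{2}} = \frac{E}{4}$)
$112 \left(t{\left(\left(5 - 1\right) 1,0 \right)} - 82\right) = 112 \left(\frac{\left(5 - 1\right) 1}{4} - 82\right) = 112 \left(\frac{4 \cdot 1}{4} - 82\right) = 112 \left(\frac{1}{4} \cdot 4 - 82\right) = 112 \left(1 - 82\right) = 112 \left(-81\right) = -9072$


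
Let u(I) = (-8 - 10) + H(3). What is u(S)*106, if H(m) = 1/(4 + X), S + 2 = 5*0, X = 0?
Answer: -3763/2 ≈ -1881.5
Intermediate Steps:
S = -2 (S = -2 + 5*0 = -2 + 0 = -2)
H(m) = ¼ (H(m) = 1/(4 + 0) = 1/4 = ¼)
u(I) = -71/4 (u(I) = (-8 - 10) + ¼ = -18 + ¼ = -71/4)
u(S)*106 = -71/4*106 = -3763/2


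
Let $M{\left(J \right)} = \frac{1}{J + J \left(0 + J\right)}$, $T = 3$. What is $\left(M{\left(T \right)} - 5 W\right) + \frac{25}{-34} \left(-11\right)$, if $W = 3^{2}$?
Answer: $- \frac{7513}{204} \approx -36.828$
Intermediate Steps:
$W = 9$
$M{\left(J \right)} = \frac{1}{J + J^{2}}$ ($M{\left(J \right)} = \frac{1}{J + J J} = \frac{1}{J + J^{2}}$)
$\left(M{\left(T \right)} - 5 W\right) + \frac{25}{-34} \left(-11\right) = \left(\frac{1}{3 \left(1 + 3\right)} - 45\right) + \frac{25}{-34} \left(-11\right) = \left(\frac{1}{3 \cdot 4} - 45\right) + 25 \left(- \frac{1}{34}\right) \left(-11\right) = \left(\frac{1}{3} \cdot \frac{1}{4} - 45\right) - - \frac{275}{34} = \left(\frac{1}{12} - 45\right) + \frac{275}{34} = - \frac{539}{12} + \frac{275}{34} = - \frac{7513}{204}$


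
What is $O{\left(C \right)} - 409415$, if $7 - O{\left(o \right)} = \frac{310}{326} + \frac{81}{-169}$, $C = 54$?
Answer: $- \frac{11277975168}{27547} \approx -4.0941 \cdot 10^{5}$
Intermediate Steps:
$O{\left(o \right)} = \frac{179837}{27547}$ ($O{\left(o \right)} = 7 - \left(\frac{310}{326} + \frac{81}{-169}\right) = 7 - \left(310 \cdot \frac{1}{326} + 81 \left(- \frac{1}{169}\right)\right) = 7 - \left(\frac{155}{163} - \frac{81}{169}\right) = 7 - \frac{12992}{27547} = \frac{179837}{27547}$)
$O{\left(C \right)} - 409415 = \frac{179837}{27547} - 409415 = - \frac{11277975168}{27547}$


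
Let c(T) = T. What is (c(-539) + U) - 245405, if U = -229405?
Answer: -475349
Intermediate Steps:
(c(-539) + U) - 245405 = (-539 - 229405) - 245405 = -229944 - 245405 = -475349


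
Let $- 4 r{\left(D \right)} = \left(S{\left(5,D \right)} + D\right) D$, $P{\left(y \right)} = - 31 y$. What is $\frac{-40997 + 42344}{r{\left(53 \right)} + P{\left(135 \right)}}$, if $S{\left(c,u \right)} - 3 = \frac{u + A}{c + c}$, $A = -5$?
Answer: $- \frac{6735}{24953} \approx -0.26991$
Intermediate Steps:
$S{\left(c,u \right)} = 3 + \frac{-5 + u}{2 c}$ ($S{\left(c,u \right)} = 3 + \frac{u - 5}{c + c} = 3 + \frac{-5 + u}{2 c}$)
$r{\left(D \right)} = - \frac{D \left(\frac{5}{2} + \frac{11 D}{10}\right)}{4}$ ($r{\left(D \right)} = - \frac{\left(\frac{-5 + D + 6 \cdot 5}{2 \cdot 5} + D\right) D}{4} = - \frac{\left(\frac{1}{2} \cdot \frac{1}{5} \left(-5 + D + 30\right) + D\right) D}{4} = - \frac{\left(\frac{1}{2} \cdot \frac{1}{5} \left(25 + D\right) + D\right) D}{4} = - \frac{\left(\left(\frac{5}{2} + \frac{D}{10}\right) + D\right) D}{4} = - \frac{\left(\frac{5}{2} + \frac{11 D}{10}\right) D}{4} = - \frac{D \left(\frac{5}{2} + \frac{11 D}{10}\right)}{4}$)
$\frac{-40997 + 42344}{r{\left(53 \right)} + P{\left(135 \right)}} = \frac{-40997 + 42344}{\left(- \frac{1}{40}\right) 53 \left(25 + 11 \cdot 53\right) - 4185} = \frac{1347}{\left(- \frac{1}{40}\right) 53 \left(25 + 583\right) - 4185} = \frac{1347}{\left(- \frac{1}{40}\right) 53 \cdot 608 - 4185} = \frac{1347}{- \frac{4028}{5} - 4185} = \frac{1347}{- \frac{24953}{5}} = 1347 \left(- \frac{5}{24953}\right) = - \frac{6735}{24953}$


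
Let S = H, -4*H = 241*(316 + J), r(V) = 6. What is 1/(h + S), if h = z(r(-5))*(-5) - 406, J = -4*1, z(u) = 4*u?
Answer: -1/19324 ≈ -5.1749e-5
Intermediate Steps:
J = -4
H = -18798 (H = -241*(316 - 4)/4 = -241*312/4 = -¼*75192 = -18798)
h = -526 (h = (4*6)*(-5) - 406 = 24*(-5) - 406 = -120 - 406 = -526)
S = -18798
1/(h + S) = 1/(-526 - 18798) = 1/(-19324) = -1/19324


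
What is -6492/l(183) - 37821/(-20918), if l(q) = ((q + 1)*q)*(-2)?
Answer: 111784045/58695908 ≈ 1.9045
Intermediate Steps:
l(q) = -2*q*(1 + q) (l(q) = ((1 + q)*q)*(-2) = (q*(1 + q))*(-2) = -2*q*(1 + q))
-6492/l(183) - 37821/(-20918) = -6492*(-1/(366*(1 + 183))) - 37821/(-20918) = -6492/((-2*183*184)) - 37821*(-1/20918) = -6492/(-67344) + 37821/20918 = -6492*(-1/67344) + 37821/20918 = 541/5612 + 37821/20918 = 111784045/58695908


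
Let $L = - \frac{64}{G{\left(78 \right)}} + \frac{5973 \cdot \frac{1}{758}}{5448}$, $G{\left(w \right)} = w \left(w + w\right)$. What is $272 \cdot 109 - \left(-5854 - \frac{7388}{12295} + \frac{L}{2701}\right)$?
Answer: $\frac{2468468283366252099199}{69529223805078960} \approx 35503.0$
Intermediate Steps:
$G{\left(w \right)} = 2 w^{2}$ ($G{\left(w \right)} = w 2 w = 2 w^{2}$)
$L = - \frac{7983913}{2093699088}$ ($L = - \frac{64}{2 \cdot 78^{2}} + \frac{5973 \cdot \frac{1}{758}}{5448} = - \frac{64}{2 \cdot 6084} + 5973 \cdot \frac{1}{758} \cdot \frac{1}{5448} = - \frac{64}{12168} + \frac{5973}{758} \cdot \frac{1}{5448} = \left(-64\right) \frac{1}{12168} + \frac{1991}{1376528} = - \frac{8}{1521} + \frac{1991}{1376528} = - \frac{7983913}{2093699088} \approx -0.0038133$)
$272 \cdot 109 - \left(-5854 - \frac{7388}{12295} + \frac{L}{2701}\right) = 272 \cdot 109 - \left(-5854 - \frac{7983913}{5655081236688} - \frac{7388}{12295}\right) = 29648 - \left(-5854 - \frac{7983913}{5655081236688} - \frac{7388}{12295}\right) = 29648 + \left(5854 - \left(- \frac{7388}{12295} - \frac{7983913}{5655081236688}\right)\right) = 29648 + \left(5854 - - \frac{41779838338861279}{69529223805078960}\right) = 29648 + \left(5854 + \frac{41779838338861279}{69529223805078960}\right) = 29648 + \frac{407065855993271093119}{69529223805078960} = \frac{2468468283366252099199}{69529223805078960}$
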